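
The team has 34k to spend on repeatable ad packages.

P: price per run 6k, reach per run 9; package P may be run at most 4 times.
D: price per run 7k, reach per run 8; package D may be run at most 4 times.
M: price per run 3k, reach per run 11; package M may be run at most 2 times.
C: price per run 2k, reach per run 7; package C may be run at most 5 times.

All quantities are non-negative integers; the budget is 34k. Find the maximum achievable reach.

3×P, 2×M, and 5×C: price 34 ≤ 34, reach 3·9 + 2·11 + 5·7 = 84.
3×P, 2×M, and 4×C: price 32 ≤ 34, reach 3·9 + 2·11 + 4·7 = 77.
Best is 84.

84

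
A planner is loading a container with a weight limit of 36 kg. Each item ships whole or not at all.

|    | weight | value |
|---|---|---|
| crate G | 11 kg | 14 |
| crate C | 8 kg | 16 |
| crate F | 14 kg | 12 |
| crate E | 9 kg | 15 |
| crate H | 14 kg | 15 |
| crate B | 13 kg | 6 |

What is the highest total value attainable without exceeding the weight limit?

Allowing fractional choices, the relaxed optimum would be about 53.6, but items are indivisible.
crate G + crate C + crate H: weight 11 + 8 + 14 = 33 ≤ 36, value 14 + 16 + 15 = 45.
crate C + crate E + crate H: weight 8 + 9 + 14 = 31 ≤ 36, value 16 + 15 + 15 = 46.
crate G + crate C + crate E: weight 11 + 8 + 9 = 28 ≤ 36, value 14 + 16 + 15 = 45.
Best is crate C, crate E, and crate H with total value 46.

46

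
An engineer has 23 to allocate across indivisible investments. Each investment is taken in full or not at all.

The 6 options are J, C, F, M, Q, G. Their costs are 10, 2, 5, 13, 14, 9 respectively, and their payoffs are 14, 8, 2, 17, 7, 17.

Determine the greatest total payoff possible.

39

Treat it as a binary knapsack problem.
Allowing fractional choices, the relaxed optimum would be about 41.6, but investments are indivisible.
M + G: cost 13 + 9 = 22 ≤ 23, payoff 17 + 17 = 34.
J + C + G: cost 10 + 2 + 9 = 21 ≤ 23, payoff 14 + 8 + 17 = 39.
Best is J, C, and G with total payoff 39.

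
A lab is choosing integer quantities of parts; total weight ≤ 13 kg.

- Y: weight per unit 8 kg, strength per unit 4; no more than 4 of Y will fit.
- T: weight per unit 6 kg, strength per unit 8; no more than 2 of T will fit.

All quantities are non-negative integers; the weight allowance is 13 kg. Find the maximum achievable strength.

2×T: weight 12 ≤ 13, strength 2·8 = 16.
1×T: weight 6 ≤ 13, strength 1·8 = 8.
Best is 16.

16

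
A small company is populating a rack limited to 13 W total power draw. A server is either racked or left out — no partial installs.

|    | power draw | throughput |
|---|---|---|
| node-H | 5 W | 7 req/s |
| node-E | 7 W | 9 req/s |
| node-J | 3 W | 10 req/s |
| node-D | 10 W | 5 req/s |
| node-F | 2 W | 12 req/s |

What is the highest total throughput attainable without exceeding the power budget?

31

Take node-E, node-J, and node-F: power draw 7 + 3 + 2 = 12 ≤ 13, throughput 9 + 10 + 12 = 31.
No other feasible combination does better.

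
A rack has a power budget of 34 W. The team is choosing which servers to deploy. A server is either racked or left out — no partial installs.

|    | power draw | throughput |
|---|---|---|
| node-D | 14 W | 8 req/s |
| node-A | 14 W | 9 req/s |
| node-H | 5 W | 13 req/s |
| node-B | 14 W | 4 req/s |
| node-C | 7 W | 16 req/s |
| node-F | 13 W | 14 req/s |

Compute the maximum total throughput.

Treat it as a binary knapsack problem.
node-A + node-H + node-C: power draw 14 + 5 + 7 = 26 ≤ 34, throughput 9 + 13 + 16 = 38.
node-H + node-C + node-F: power draw 5 + 7 + 13 = 25 ≤ 34, throughput 13 + 16 + 14 = 43.
node-A + node-C + node-F: power draw 14 + 7 + 13 = 34 ≤ 34, throughput 9 + 16 + 14 = 39.
Best is node-H, node-C, and node-F with total throughput 43.

43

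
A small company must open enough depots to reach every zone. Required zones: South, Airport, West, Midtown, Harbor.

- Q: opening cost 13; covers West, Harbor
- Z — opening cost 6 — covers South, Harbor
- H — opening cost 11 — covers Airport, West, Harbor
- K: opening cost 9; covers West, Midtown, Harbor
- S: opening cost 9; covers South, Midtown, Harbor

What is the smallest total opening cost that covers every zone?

20

This is an integer covering problem.
The greedy cost-per-new-zone heuristic would pick Z, K, and H for 26, but a cheaper cover exists.
Choose H and S: together they cover South, Airport, West, Midtown, Harbor — every zone.
Total opening cost: 11 + 9 = 20.
No cover costs less than 20.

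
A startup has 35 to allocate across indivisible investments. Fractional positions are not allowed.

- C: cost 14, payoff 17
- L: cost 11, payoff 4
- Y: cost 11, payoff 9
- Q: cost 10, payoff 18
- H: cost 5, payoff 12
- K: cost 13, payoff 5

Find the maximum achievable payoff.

Allowing fractional choices, the relaxed optimum would be about 51.9, but investments are indivisible.
C + Q + H: cost 14 + 10 + 5 = 29 ≤ 35, payoff 17 + 18 + 12 = 47.
C + Y + Q: cost 14 + 11 + 10 = 35 ≤ 35, payoff 17 + 9 + 18 = 44.
Best is C, Q, and H with total payoff 47.

47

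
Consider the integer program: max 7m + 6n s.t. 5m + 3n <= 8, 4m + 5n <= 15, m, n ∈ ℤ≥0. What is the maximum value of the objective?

13

(m,n)=(1,1): 5·1+3·1=8≤8, 4·1+5·1=9≤15, objective 13.
(m,n)=(0,2): 5·0+3·2=6≤8, 4·0+5·2=10≤15, objective 12.
(m,n)=(1,0): 5·1+3·0=5≤8, 4·1+5·0=4≤15, objective 7.
The best lattice point is (1,1), giving 13.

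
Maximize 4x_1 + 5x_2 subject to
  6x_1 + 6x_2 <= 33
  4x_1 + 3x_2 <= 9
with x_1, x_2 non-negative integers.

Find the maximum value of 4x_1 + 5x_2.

(x_1,x_2)=(0,3): 6·0+6·3=18≤33, 4·0+3·3=9≤9, objective 15.
(x_1,x_2)=(0,2): 6·0+6·2=12≤33, 4·0+3·2=6≤9, objective 10.
No feasible integer point exceeds 15.

15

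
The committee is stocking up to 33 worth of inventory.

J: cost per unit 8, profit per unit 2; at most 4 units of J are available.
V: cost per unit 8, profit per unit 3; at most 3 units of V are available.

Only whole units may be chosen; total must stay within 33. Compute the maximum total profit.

11

Take 1×J and 3×V: cost 32 ≤ 33, profit 1·2 + 3·3 = 11.
V has the best ratio (3/8) and is taken to its limit of 3; remaining capacity is filled optimally with the others.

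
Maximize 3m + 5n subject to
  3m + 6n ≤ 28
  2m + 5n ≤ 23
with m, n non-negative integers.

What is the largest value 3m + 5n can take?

27

(m,n)=(9,0): 3·9+6·0=27≤28, 2·9+5·0=18≤23, objective 27.
(m,n)=(8,0): 3·8+6·0=24≤28, 2·8+5·0=16≤23, objective 24.
Maximum is 27 at (m,n)=(9,0).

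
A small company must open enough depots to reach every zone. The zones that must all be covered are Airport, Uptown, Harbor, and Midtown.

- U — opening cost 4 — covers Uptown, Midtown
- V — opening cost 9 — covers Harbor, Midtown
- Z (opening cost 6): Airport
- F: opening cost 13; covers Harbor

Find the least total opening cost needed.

Choose U, V, and Z: together they cover Airport, Uptown, Harbor, Midtown — every zone.
Total opening cost: 4 + 9 + 6 = 19.
No cover costs less than 19.

19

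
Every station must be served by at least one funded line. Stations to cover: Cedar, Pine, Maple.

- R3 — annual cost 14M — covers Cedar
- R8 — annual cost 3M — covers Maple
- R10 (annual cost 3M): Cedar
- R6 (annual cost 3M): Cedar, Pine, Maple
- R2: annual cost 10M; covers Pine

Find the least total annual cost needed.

This is an integer covering problem.
R6 alone covers Cedar, Pine, Maple — every station.
Total annual cost: 3.
No cover costs less than 3.

3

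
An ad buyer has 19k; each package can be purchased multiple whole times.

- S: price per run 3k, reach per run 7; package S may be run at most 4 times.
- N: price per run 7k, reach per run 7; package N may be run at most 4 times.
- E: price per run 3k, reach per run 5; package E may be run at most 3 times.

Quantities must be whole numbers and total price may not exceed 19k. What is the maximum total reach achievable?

3×S and 3×E: price 18 ≤ 19, reach 3·7 + 3·5 = 36.
4×S and 2×E: price 18 ≤ 19, reach 4·7 + 2·5 = 38.
Best is 38.

38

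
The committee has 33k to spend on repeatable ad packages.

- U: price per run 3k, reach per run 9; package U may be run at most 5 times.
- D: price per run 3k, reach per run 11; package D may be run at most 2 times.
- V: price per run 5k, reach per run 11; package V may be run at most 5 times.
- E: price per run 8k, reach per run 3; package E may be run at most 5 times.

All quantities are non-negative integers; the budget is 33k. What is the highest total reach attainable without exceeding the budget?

5×U, 1×D, and 3×V: price 33 ≤ 33, reach 5·9 + 1·11 + 3·11 = 89.
4×U, 2×D, and 3×V: price 33 ≤ 33, reach 4·9 + 2·11 + 3·11 = 91.
Best is 91.

91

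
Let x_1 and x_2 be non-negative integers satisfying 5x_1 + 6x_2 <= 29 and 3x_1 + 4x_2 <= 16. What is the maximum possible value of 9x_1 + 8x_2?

45

Relaxing integrality, the LP optimum is 48.00 at (x_1,x_2) = (5.33, 0), which is not an integer point.
(x_1,x_2)=(5,0): 5·5+6·0=25≤29, 3·5+4·0=15≤16, objective 45.
(x_1,x_2)=(4,1): 5·4+6·1=26≤29, 3·4+4·1=16≤16, objective 44.
(x_1,x_2)=(4,0): 5·4+6·0=20≤29, 3·4+4·0=12≤16, objective 36.
No feasible integer point exceeds 45.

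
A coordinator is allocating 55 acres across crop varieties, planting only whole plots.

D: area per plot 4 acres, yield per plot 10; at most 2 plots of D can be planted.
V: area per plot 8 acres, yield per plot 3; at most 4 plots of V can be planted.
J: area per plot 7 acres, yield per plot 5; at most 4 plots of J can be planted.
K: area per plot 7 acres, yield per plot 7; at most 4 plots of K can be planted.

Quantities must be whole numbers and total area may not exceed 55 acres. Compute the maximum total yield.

58

D has the best ratio (10/4); taking only D gives at most 2×10 = 20 (stopped by the supply cap of 2).
Mixing does better — 2×D, 2×J, and 4×K: area 50 ≤ 55, yield 2·10 + 2·5 + 4·7 = 58.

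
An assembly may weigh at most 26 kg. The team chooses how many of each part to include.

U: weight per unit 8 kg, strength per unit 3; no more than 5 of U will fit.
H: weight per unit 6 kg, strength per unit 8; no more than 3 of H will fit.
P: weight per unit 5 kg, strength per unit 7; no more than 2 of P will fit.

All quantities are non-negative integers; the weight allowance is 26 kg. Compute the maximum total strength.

Take 3×H and 1×P: weight 23 ≤ 26, strength 3·8 + 1·7 = 31.
No other integer combination yields more.

31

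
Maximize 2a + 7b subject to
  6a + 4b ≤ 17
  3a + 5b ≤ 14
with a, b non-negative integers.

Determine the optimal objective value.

Relaxing integrality, the LP optimum is 19.60 at (a,b) = (0, 2.8), which is not an integer point.
(a,b)=(1,2): 6·1+4·2=14≤17, 3·1+5·2=13≤14, objective 16.
(a,b)=(0,2): 6·0+4·2=8≤17, 3·0+5·2=10≤14, objective 14.
(a,b)=(2,1): 6·2+4·1=16≤17, 3·2+5·1=11≤14, objective 11.
(a,b)=(1,1): 6·1+4·1=10≤17, 3·1+5·1=8≤14, objective 9.
Maximum is 16 at (a,b)=(1,2).

16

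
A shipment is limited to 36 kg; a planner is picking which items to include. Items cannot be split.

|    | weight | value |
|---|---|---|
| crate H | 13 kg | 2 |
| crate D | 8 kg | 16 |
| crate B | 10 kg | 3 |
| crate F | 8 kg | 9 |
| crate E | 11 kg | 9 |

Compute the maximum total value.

crate D + crate F + crate E: weight 8 + 8 + 11 = 27 ≤ 36, value 16 + 9 + 9 = 34.
crate D + crate B + crate F: weight 8 + 10 + 8 = 26 ≤ 36, value 16 + 3 + 9 = 28.
Best is crate D, crate F, and crate E with total value 34.

34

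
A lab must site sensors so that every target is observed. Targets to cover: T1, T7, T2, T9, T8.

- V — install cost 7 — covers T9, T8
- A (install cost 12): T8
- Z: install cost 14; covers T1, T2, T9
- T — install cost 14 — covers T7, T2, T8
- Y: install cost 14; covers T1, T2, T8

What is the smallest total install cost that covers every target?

28

The greedy cost-per-new-target heuristic would pick V, Z, and T for 35, but a cheaper cover exists.
Choose Z and T: together they cover T1, T7, T2, T9, T8 — every target.
Total install cost: 14 + 14 = 28.
No cover costs less than 28.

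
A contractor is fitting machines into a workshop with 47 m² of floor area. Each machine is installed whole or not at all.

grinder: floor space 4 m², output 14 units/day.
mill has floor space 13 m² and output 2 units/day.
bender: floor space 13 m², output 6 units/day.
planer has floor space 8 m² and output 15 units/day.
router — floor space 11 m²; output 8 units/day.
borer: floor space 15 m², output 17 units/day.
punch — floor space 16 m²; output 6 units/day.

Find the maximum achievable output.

54

Allowing fractional choices, the relaxed optimum would be about 58.2, but machines are indivisible.
grinder + planer + router + borer: floor space 4 + 8 + 11 + 15 = 38 ≤ 47, output 14 + 15 + 8 + 17 = 54.
grinder + bender + planer + borer: floor space 4 + 13 + 8 + 15 = 40 ≤ 47, output 14 + 6 + 15 + 17 = 52.
grinder + planer + borer + punch: floor space 4 + 8 + 15 + 16 = 43 ≤ 47, output 14 + 15 + 17 + 6 = 52.
Best is grinder, planer, router, and borer with total output 54.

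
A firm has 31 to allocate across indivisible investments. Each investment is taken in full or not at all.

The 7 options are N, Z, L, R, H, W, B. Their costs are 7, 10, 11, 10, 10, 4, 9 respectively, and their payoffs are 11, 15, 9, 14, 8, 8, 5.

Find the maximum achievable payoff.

48

Take N, Z, R, and W: cost 7 + 10 + 10 + 4 = 31 ≤ 31, payoff 11 + 15 + 14 + 8 = 48.
No other feasible combination does better.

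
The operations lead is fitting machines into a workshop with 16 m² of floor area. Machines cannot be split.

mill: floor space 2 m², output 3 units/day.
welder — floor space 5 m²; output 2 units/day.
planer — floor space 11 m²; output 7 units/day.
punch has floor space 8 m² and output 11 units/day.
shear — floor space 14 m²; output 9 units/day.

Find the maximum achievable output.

16

Treat it as a binary knapsack problem.
Take mill, welder, and punch: floor space 2 + 5 + 8 = 15 ≤ 16, output 3 + 2 + 11 = 16.
No other feasible combination does better.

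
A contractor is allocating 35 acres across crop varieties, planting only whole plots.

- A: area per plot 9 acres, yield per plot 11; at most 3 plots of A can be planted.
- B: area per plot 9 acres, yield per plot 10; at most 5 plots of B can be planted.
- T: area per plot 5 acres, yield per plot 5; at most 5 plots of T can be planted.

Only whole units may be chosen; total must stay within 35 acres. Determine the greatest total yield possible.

A has the best ratio (11/9); taking only A gives at most 3×11 = 33 (stopped by the area limit).
Mixing does better — 3×A and 1×T: area 32 ≤ 35, yield 3·11 + 1·5 = 38.

38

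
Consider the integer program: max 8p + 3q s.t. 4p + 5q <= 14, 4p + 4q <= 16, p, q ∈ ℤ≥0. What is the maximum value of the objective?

Relaxing integrality, the LP optimum is 28.00 at (p,q) = (3.5, 0), which is not an integer point.
(p,q)=(3,0): 4·3+5·0=12≤14, 4·3+4·0=12≤16, objective 24.
(p,q)=(2,1): 4·2+5·1=13≤14, 4·2+4·1=12≤16, objective 19.
The best lattice point is (3,0), giving 24.

24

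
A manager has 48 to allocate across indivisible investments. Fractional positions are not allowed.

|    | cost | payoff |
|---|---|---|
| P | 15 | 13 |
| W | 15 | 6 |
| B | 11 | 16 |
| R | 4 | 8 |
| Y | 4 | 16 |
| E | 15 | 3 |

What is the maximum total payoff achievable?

Allowing fractional choices, the relaxed optimum would be about 58.6, but investments are indivisible.
P + W + B + Y: cost 15 + 15 + 11 + 4 = 45 ≤ 48, payoff 13 + 6 + 16 + 16 = 51.
P + B + Y + E: cost 15 + 11 + 4 + 15 = 45 ≤ 48, payoff 13 + 16 + 16 + 3 = 48.
P + B + R + Y: cost 15 + 11 + 4 + 4 = 34 ≤ 48, payoff 13 + 16 + 8 + 16 = 53.
Best is P, B, R, and Y with total payoff 53.

53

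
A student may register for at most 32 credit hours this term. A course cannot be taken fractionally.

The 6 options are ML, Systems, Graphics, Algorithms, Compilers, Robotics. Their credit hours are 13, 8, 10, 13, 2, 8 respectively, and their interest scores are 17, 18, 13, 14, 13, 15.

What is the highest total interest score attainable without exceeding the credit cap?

Allowing fractional choices, the relaxed optimum would be about 64.3, but courses are indivisible.
ML + Systems + Compilers + Robotics: credit hours 13 + 8 + 2 + 8 = 31 ≤ 32, interest score 17 + 18 + 13 + 15 = 63.
Systems + Graphics + Compilers + Robotics: credit hours 8 + 10 + 2 + 8 = 28 ≤ 32, interest score 18 + 13 + 13 + 15 = 59.
Systems + Algorithms + Compilers + Robotics: credit hours 8 + 13 + 2 + 8 = 31 ≤ 32, interest score 18 + 14 + 13 + 15 = 60.
Best is ML, Systems, Compilers, and Robotics with total interest score 63.

63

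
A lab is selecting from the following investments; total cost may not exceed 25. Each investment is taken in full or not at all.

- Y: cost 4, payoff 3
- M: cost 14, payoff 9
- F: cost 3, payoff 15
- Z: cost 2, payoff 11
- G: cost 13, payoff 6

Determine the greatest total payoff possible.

38

M + F + Z: cost 14 + 3 + 2 = 19 ≤ 25, payoff 9 + 15 + 11 = 35.
Y + M + F + Z: cost 4 + 14 + 3 + 2 = 23 ≤ 25, payoff 3 + 9 + 15 + 11 = 38.
Best is Y, M, F, and Z with total payoff 38.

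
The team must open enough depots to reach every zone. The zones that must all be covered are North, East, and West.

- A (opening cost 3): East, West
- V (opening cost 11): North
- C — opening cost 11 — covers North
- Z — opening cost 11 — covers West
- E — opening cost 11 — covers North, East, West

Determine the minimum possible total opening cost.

This is a weighted set-cover instance.
The greedy cost-per-new-zone heuristic would pick A and V for 14, but a cheaper cover exists.
E alone covers North, East, West — every zone.
Total opening cost: 11.
No cover costs less than 11.

11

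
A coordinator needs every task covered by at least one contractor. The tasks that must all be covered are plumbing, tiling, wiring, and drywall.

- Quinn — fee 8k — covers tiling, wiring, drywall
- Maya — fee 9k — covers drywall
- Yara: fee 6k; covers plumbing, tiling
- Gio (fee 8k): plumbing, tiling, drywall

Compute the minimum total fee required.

14

Choose Quinn and Yara: together they cover plumbing, tiling, wiring, drywall — every task.
Total fee: 8 + 6 = 14.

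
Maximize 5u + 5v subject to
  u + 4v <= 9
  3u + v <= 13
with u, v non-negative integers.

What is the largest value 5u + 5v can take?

25

Relaxing integrality, the LP optimum is 25.91 at (u,v) = (3.91, 1.27), which is not an integer point.
(u,v)=(4,1) is feasible, giving 25.
(u,v)=(4,0) is feasible, giving 20.
(u,v)=(3,1) is feasible, giving 20.
No feasible integer point exceeds 25.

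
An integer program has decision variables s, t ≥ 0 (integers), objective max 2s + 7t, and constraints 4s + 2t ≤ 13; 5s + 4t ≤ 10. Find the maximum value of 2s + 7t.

14

(s,t)=(0,2): 4·0+2·2=4≤13, 5·0+4·2=8≤10, objective 14.
(s,t)=(1,1): 4·1+2·1=6≤13, 5·1+4·1=9≤10, objective 9.
(s,t)=(0,1): 4·0+2·1=2≤13, 5·0+4·1=4≤10, objective 7.
The best lattice point is (0,2), giving 14.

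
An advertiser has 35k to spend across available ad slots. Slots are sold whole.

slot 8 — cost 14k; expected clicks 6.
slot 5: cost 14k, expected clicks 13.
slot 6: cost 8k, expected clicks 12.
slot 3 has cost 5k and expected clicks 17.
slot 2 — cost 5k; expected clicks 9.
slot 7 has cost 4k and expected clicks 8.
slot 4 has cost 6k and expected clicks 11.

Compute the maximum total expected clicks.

58

Treat it as a binary knapsack problem.
Take slot 5, slot 3, slot 2, slot 7, and slot 4: cost 14 + 5 + 5 + 4 + 6 = 34 ≤ 35, expected clicks 13 + 17 + 9 + 8 + 11 = 58.
No other feasible combination does better.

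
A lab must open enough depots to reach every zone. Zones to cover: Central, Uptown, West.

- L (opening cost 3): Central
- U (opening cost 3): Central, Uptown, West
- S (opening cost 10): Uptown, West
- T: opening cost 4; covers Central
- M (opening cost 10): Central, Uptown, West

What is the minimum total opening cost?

U alone covers Central, Uptown, West — every zone.
Total opening cost: 3.
No cover costs less than 3.

3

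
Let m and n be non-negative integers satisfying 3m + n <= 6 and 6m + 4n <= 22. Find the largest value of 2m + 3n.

Relaxing integrality, the LP optimum is 16.50 at (m,n) = (0, 5.5), which is not an integer point.
(m,n)=(0,5): 3·0+1·5=5≤6, 6·0+4·5=20≤22, objective 15.
(m,n)=(0,4): 3·0+1·4=4≤6, 6·0+4·4=16≤22, objective 12.
No feasible integer point exceeds 15.

15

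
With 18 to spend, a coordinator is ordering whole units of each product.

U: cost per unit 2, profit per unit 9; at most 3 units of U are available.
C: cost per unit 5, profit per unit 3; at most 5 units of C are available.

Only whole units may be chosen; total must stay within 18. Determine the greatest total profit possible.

33

U has the best ratio (9/2); taking only U gives at most 3×9 = 27 (stopped by the supply cap of 3).
Mixing does better — 3×U and 2×C: cost 16 ≤ 18, profit 3·9 + 2·3 = 33.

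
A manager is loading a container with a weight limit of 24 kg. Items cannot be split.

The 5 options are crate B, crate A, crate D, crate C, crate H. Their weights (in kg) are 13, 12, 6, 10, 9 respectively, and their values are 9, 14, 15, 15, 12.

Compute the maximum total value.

Allowing fractional choices, the relaxed optimum would be about 40.7, but items are indivisible.
crate D + crate C: weight 6 + 10 = 16 ≤ 24, value 15 + 15 = 30.
crate A + crate D: weight 12 + 6 = 18 ≤ 24, value 14 + 15 = 29.
Best is crate D and crate C with total value 30.

30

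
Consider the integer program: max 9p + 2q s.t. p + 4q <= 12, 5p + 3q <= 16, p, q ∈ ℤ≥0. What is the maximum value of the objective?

27

(p,q)=(3,0): 1·3+4·0=3≤12, 5·3+3·0=15≤16, objective 27.
(p,q)=(2,1): 1·2+4·1=6≤12, 5·2+3·1=13≤16, objective 20.
(p,q)=(2,0): 1·2+4·0=2≤12, 5·2+3·0=10≤16, objective 18.
No feasible integer point exceeds 27.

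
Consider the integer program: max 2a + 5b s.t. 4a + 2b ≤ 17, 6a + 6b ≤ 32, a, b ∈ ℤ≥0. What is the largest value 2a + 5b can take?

Relaxing integrality, the LP optimum is 26.67 at (a,b) = (0, 5.33), which is not an integer point.
(a,b)=(0,5): 4·0+2·5=10≤17, 6·0+6·5=30≤32, objective 25.
(a,b)=(1,4): 4·1+2·4=12≤17, 6·1+6·4=30≤32, objective 22.
(a,b)=(0,4): 4·0+2·4=8≤17, 6·0+6·4=24≤32, objective 20.
Maximum is 25 at (a,b)=(0,5).

25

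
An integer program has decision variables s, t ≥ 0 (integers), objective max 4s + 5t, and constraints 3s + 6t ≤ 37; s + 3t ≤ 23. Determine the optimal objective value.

48

Relaxing integrality, the LP optimum is 49.33 at (s,t) = (12.3, 0), which is not an integer point.
(s,t)=(12,0): 3·12+6·0=36≤37, 1·12+3·0=12≤23, objective 48.
(s,t)=(11,0): 3·11+6·0=33≤37, 1·11+3·0=11≤23, objective 44.
The best lattice point is (12,0), giving 48.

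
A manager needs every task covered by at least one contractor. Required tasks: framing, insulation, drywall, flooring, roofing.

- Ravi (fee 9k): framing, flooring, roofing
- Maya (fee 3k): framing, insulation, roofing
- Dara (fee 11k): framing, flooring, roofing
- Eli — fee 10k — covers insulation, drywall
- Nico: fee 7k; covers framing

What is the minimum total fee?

This is an integer covering problem.
Choose Ravi and Eli: together they cover framing, insulation, drywall, flooring, roofing — every task.
Total fee: 9 + 10 = 19.

19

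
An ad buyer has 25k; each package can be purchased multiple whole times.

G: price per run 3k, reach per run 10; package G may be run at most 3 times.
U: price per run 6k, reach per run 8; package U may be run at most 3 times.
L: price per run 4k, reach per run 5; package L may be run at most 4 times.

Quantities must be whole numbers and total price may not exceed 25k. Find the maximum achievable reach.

51

This is a bounded integer knapsack.
G has the best ratio (10/3); taking only G gives at most 3×10 = 30 (stopped by the supply cap of 3).
Mixing does better — 3×G, 2×U, and 1×L: price 25 ≤ 25, reach 3·10 + 2·8 + 1·5 = 51.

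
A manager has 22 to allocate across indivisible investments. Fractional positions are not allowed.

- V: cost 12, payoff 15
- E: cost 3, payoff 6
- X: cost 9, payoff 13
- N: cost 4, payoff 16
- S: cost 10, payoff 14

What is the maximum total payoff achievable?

37

Allowing fractional choices, the relaxed optimum would be about 43.4, but investments are indivisible.
V + E + N: cost 12 + 3 + 4 = 19 ≤ 22, payoff 15 + 6 + 16 = 37.
E + N + S: cost 3 + 4 + 10 = 17 ≤ 22, payoff 6 + 16 + 14 = 36.
Best is V, E, and N with total payoff 37.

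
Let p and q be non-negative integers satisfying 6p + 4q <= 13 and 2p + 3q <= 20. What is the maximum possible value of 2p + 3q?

The continuous relaxation peaks at (0, 3.25) with value 9.75; rounding to a feasible lattice point costs some objective.
(p,q)=(0,3): 6·0+4·3=12≤13, 2·0+3·3=9≤20, objective 9.
(p,q)=(0,2): 6·0+4·2=8≤13, 2·0+3·2=6≤20, objective 6.
No feasible integer point exceeds 9.

9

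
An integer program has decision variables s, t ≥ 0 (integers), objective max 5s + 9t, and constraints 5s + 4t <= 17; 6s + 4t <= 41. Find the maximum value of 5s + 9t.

36

Relaxing integrality, the LP optimum is 38.25 at (s,t) = (0, 4.25), which is not an integer point.
(s,t)=(0,4): 5·0+4·4=16≤17, 6·0+4·4=16≤41, objective 36.
(s,t)=(1,3): 5·1+4·3=17≤17, 6·1+4·3=18≤41, objective 32.
No feasible integer point exceeds 36.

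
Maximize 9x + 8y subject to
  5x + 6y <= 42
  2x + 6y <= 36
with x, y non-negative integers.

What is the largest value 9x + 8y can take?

72

The continuous relaxation peaks at (8.4, 0) with value 75.60; rounding to a feasible lattice point costs some objective.
(x,y)=(8,0) is feasible, giving 72.
(x,y)=(7,1) is feasible, giving 71.
(x,y)=(7,0) is feasible, giving 63.
The best lattice point is (8,0), giving 72.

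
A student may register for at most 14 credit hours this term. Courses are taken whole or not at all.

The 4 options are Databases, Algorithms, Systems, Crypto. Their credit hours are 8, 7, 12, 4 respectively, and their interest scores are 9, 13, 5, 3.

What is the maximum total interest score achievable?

Allowing fractional choices, the relaxed optimum would be about 20.9, but courses are indivisible.
Databases + Crypto: credit hours 8 + 4 = 12 ≤ 14, interest score 9 + 3 = 12.
Algorithms: credit hours 7 ≤ 14, interest score 13.
Algorithms + Crypto: credit hours 7 + 4 = 11 ≤ 14, interest score 13 + 3 = 16.
Best is Algorithms and Crypto with total interest score 16.

16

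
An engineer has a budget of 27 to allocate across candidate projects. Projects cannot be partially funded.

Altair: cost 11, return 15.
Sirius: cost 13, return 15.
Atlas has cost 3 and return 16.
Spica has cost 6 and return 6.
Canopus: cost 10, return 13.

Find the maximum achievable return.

46

This is an integer program with binary decision variables.
Altair + Atlas + Canopus: cost 11 + 3 + 10 = 24 ≤ 27, return 15 + 16 + 13 = 44.
Altair + Sirius + Atlas: cost 11 + 13 + 3 = 27 ≤ 27, return 15 + 15 + 16 = 46.
Sirius + Atlas + Canopus: cost 13 + 3 + 10 = 26 ≤ 27, return 15 + 16 + 13 = 44.
Best is Altair, Sirius, and Atlas with total return 46.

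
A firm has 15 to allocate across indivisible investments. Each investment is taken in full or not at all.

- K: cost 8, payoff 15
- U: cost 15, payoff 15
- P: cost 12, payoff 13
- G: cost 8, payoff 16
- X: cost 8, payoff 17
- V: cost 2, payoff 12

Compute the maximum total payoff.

This is an integer program with binary decision variables.
G + V: cost 8 + 2 = 10 ≤ 15, payoff 16 + 12 = 28.
K + V: cost 8 + 2 = 10 ≤ 15, payoff 15 + 12 = 27.
X + V: cost 8 + 2 = 10 ≤ 15, payoff 17 + 12 = 29.
Best is X and V with total payoff 29.

29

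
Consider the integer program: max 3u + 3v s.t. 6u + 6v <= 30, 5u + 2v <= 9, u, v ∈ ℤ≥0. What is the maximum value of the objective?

The continuous relaxation peaks at (0, 4.5) with value 13.50; rounding to a feasible lattice point costs some objective.
(u,v)=(0,4): 6·0+6·4=24≤30, 5·0+2·4=8≤9, objective 12.
(u,v)=(0,3): 6·0+6·3=18≤30, 5·0+2·3=6≤9, objective 9.
Maximum is 12 at (u,v)=(0,4).

12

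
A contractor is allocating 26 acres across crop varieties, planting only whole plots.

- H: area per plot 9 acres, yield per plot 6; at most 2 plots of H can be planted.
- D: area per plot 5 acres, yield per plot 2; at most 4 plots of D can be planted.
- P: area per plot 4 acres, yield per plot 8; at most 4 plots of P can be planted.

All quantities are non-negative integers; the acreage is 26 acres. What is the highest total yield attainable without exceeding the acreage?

38

P has the best ratio (8/4); taking only P gives at most 4×8 = 32 (stopped by the supply cap of 4).
Mixing does better — 1×H and 4×P: area 25 ≤ 26, yield 1·6 + 4·8 = 38.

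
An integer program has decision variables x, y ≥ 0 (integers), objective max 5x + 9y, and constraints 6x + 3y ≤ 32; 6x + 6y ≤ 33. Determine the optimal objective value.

45

(x,y)=(0,5) is feasible, giving 45.
(x,y)=(1,4) is feasible, giving 41.
(x,y)=(0,4) is feasible, giving 36.
The best lattice point is (0,5), giving 45.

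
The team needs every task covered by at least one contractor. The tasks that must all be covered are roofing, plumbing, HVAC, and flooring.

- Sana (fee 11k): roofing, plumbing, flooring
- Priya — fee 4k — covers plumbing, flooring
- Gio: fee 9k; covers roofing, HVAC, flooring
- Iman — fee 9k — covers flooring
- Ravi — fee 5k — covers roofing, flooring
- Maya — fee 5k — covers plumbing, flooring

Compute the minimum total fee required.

13

This is an integer covering problem.
Choose Priya and Gio: together they cover roofing, plumbing, HVAC, flooring — every task.
Total fee: 4 + 9 = 13.
No cover costs less than 13.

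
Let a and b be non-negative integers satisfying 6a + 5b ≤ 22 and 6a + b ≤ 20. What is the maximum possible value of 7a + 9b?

Relaxing integrality, the LP optimum is 39.60 at (a,b) = (0, 4.4), which is not an integer point.
(a,b)=(0,4): 6·0+5·4=20≤22, 6·0+1·4=4≤20, objective 36.
(a,b)=(1,3): 6·1+5·3=21≤22, 6·1+1·3=9≤20, objective 34.
Maximum is 36 at (a,b)=(0,4).

36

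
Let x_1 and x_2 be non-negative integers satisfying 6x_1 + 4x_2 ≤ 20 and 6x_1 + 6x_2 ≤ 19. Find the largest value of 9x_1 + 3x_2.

The continuous relaxation peaks at (3.17, 0) with value 28.50; rounding to a feasible lattice point costs some objective.
(x_1,x_2)=(3,0) is feasible, giving 27.
(x_1,x_2)=(2,1) is feasible, giving 21.
(x_1,x_2)=(2,0) is feasible, giving 18.
Maximum is 27 at (x_1,x_2)=(3,0).

27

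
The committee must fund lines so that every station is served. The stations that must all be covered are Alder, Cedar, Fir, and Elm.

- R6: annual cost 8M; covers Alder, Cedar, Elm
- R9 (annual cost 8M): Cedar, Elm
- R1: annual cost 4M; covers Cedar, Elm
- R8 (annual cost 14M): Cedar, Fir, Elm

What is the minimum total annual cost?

22

This is a weighted set-cover instance.
The greedy cost-per-new-station heuristic would pick R1, R6, and R8 for 26, but a cheaper cover exists.
Choose R6 and R8: together they cover Alder, Cedar, Fir, Elm — every station.
Total annual cost: 8 + 14 = 22.
No cover costs less than 22.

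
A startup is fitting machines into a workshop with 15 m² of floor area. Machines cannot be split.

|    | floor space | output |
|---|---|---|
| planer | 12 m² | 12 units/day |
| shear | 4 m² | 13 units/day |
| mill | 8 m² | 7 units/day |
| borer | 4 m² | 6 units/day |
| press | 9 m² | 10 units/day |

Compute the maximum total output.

shear + press: floor space 4 + 9 = 13 ≤ 15, output 13 + 10 = 23.
shear + borer: floor space 4 + 4 = 8 ≤ 15, output 13 + 6 = 19.
shear + mill: floor space 4 + 8 = 12 ≤ 15, output 13 + 7 = 20.
Best is shear and press with total output 23.

23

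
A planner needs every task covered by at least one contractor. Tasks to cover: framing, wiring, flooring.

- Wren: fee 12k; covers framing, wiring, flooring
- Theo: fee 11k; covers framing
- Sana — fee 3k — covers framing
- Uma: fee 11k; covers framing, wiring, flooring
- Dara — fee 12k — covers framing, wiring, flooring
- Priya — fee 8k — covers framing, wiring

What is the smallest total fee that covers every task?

The greedy cost-per-new-task heuristic would pick Sana and Uma for 14, but a cheaper cover exists.
Uma alone covers framing, wiring, flooring — every task.
Total fee: 11.
No cover costs less than 11.

11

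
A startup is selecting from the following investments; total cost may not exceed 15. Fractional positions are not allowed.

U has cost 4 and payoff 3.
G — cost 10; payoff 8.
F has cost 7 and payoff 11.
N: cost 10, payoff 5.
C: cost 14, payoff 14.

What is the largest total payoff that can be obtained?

14

Allowing fractional choices, the relaxed optimum would be about 19.0, but investments are indivisible.
C: cost 14 ≤ 15, payoff 14.
U + F: cost 4 + 7 = 11 ≤ 15, payoff 3 + 11 = 14.
F: cost 7 ≤ 15, payoff 11.
The maximum payoff is 14; one optimal choice is U and F.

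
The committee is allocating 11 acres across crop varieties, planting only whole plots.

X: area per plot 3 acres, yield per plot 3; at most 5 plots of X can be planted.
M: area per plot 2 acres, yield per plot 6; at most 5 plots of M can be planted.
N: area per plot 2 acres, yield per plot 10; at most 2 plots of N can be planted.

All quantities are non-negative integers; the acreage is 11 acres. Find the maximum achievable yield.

This is a bounded integer knapsack.
1×X, 2×M, and 2×N: area 11 ≤ 11, yield 1·3 + 2·6 + 2·10 = 35.
3×M and 2×N: area 10 ≤ 11, yield 3·6 + 2·10 = 38.
Best is 38.

38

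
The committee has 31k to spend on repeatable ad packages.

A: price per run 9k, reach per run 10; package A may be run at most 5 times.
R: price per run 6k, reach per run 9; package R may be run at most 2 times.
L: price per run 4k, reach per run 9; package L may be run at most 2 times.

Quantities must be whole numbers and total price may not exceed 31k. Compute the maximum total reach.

Take 1×A, 2×R, and 2×L: price 29 ≤ 31, reach 1·10 + 2·9 + 2·9 = 46.
L has the best ratio (9/4) and is taken to its limit of 2; remaining capacity is filled optimally with the others.

46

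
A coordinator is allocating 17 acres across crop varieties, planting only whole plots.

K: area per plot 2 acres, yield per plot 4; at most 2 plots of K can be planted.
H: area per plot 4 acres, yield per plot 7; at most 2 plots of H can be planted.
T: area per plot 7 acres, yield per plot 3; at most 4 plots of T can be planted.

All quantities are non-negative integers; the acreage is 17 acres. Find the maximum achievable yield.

22

2×K and 2×H: area 12 ≤ 17, yield 2·4 + 2·7 = 22.
1×K, 2×H, and 1×T: area 17 ≤ 17, yield 1·4 + 2·7 + 1·3 = 21.
Best is 22.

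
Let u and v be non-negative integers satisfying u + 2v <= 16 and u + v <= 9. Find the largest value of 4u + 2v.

(u,v)=(9,0): 1·9+2·0=9≤16, 1·9+1·0=9≤9, objective 36.
(u,v)=(8,1): 1·8+2·1=10≤16, 1·8+1·1=9≤9, objective 34.
(u,v)=(8,0): 1·8+2·0=8≤16, 1·8+1·0=8≤9, objective 32.
The best lattice point is (9,0), giving 36.

36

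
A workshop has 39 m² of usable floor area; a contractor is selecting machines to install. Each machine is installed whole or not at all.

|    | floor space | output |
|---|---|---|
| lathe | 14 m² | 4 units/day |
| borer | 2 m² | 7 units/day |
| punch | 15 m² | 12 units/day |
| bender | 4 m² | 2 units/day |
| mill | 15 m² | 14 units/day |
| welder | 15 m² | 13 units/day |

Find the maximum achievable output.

Take borer, bender, mill, and welder: floor space 2 + 4 + 15 + 15 = 36 ≤ 39, output 7 + 2 + 14 + 13 = 36.
No other feasible combination does better.

36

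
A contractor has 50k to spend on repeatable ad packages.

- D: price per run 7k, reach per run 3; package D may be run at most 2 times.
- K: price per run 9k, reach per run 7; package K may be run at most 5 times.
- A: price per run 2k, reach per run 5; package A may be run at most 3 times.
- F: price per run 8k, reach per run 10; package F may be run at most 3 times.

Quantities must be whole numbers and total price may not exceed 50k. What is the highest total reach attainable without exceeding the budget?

Take 2×K, 3×A, and 3×F: price 48 ≤ 50, reach 2·7 + 3·5 + 3·10 = 59.
A has the best ratio (5/2) and is taken to its limit of 3; remaining capacity is filled optimally with the others.

59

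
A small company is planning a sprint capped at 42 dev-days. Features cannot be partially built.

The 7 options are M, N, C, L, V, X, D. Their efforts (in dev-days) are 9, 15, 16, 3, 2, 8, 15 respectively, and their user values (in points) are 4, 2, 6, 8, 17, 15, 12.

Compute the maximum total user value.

56

This is a 0-1 knapsack instance.
Allowing fractional choices, the relaxed optimum would be about 57.9, but features are indivisible.
L + V + X + D: effort 3 + 2 + 8 + 15 = 28 ≤ 42, user value 8 + 17 + 15 + 12 = 52.
M + C + L + V + X: effort 9 + 16 + 3 + 2 + 8 = 38 ≤ 42, user value 4 + 6 + 8 + 17 + 15 = 50.
M + L + V + X + D: effort 9 + 3 + 2 + 8 + 15 = 37 ≤ 42, user value 4 + 8 + 17 + 15 + 12 = 56.
Best is M, L, V, X, and D with total user value 56.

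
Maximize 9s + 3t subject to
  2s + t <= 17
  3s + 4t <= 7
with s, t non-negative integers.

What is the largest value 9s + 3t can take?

The continuous relaxation peaks at (2.33, 0) with value 21.00; rounding to a feasible lattice point costs some objective.
(s,t)=(2,0): 2·2+1·0=4≤17, 3·2+4·0=6≤7, objective 18.
(s,t)=(1,1): 2·1+1·1=3≤17, 3·1+4·1=7≤7, objective 12.
The best lattice point is (2,0), giving 18.

18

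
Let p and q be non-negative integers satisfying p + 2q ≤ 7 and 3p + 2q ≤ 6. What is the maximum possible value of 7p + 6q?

18

(p,q)=(0,3): 1·0+2·3=6≤7, 3·0+2·3=6≤6, objective 18.
(p,q)=(0,2): 1·0+2·2=4≤7, 3·0+2·2=4≤6, objective 12.
Maximum is 18 at (p,q)=(0,3).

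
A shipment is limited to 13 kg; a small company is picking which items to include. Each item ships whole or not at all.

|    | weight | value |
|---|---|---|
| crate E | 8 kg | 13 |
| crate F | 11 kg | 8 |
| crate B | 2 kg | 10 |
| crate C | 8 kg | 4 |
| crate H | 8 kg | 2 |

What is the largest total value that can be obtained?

23

Allowing fractional choices, the relaxed optimum would be about 25.2, but items are indivisible.
crate F + crate B: weight 11 + 2 = 13 ≤ 13, value 8 + 10 = 18.
crate E + crate B: weight 8 + 2 = 10 ≤ 13, value 13 + 10 = 23.
Best is crate E and crate B with total value 23.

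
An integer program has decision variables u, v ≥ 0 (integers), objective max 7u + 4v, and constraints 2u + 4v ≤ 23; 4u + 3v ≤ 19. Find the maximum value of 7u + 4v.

(u,v)=(4,1): 2·4+4·1=12≤23, 4·4+3·1=19≤19, objective 32.
(u,v)=(3,2): 2·3+4·2=14≤23, 4·3+3·2=18≤19, objective 29.
(u,v)=(4,0): 2·4+4·0=8≤23, 4·4+3·0=16≤19, objective 28.
Maximum is 32 at (u,v)=(4,1).

32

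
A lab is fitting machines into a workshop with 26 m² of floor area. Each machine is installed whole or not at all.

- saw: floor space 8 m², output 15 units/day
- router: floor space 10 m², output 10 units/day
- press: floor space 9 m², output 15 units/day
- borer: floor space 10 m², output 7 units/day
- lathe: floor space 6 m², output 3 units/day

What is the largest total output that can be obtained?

33

Take saw, press, and lathe: floor space 8 + 9 + 6 = 23 ≤ 26, output 15 + 15 + 3 = 33.
No other feasible combination does better.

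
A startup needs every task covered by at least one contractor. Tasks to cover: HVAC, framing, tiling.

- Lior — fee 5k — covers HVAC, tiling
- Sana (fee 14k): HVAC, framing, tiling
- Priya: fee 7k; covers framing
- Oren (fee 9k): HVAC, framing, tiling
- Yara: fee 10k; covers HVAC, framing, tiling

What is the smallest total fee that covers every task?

The greedy cost-per-new-task heuristic would pick Lior and Priya for 12, but a cheaper cover exists.
Oren alone covers HVAC, framing, tiling — every task.
Total fee: 9.
No cover costs less than 9.

9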